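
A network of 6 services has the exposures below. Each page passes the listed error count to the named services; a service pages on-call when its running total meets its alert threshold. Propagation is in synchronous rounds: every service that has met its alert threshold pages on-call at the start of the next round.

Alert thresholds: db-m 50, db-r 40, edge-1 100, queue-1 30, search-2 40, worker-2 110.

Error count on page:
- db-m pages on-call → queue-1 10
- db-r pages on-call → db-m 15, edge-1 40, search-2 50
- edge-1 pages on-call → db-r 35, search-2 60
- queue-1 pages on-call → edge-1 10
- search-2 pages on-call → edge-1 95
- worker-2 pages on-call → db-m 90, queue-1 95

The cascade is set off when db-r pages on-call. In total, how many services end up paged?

3

Round 1 — db-r pages on-call (initial).
  db-m: +15 → 15 < 50
  edge-1: +40 → 40 < 100
  search-2: +50 → 50 ≥ 40
Round 2 — search-2 pages on-call.
  edge-1: +95 → 135 ≥ 100
Round 3 — edge-1 pages on-call.
No further pages.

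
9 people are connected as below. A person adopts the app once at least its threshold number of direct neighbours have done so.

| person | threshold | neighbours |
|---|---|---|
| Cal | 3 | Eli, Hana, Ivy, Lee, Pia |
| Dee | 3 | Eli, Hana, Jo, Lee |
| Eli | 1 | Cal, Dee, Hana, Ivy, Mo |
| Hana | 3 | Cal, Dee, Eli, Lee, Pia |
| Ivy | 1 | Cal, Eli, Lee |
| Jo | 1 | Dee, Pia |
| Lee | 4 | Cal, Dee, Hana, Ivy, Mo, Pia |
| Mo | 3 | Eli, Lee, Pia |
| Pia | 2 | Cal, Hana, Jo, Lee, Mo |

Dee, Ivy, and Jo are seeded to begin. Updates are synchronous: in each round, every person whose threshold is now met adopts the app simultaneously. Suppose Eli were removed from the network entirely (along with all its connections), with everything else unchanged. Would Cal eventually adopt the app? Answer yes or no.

no

With Eli removed:
Round 1 — Dee, Ivy, Jo adopt the app (initial).
Round 2 — no new adoptions; cascade stops.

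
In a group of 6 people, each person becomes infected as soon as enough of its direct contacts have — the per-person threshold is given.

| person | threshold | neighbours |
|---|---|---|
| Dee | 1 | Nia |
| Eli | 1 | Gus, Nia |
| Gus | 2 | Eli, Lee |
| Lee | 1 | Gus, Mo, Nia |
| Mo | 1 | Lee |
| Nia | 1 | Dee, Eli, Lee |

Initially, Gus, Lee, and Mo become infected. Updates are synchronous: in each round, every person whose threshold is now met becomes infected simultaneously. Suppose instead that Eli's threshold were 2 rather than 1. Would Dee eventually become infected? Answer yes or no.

With Eli's threshold at 2:
Round 1 — Gus, Lee, Mo become infected (initial).
Round 2 — checking thresholds:
  Eli: 1 of 2 neighbours < 2, not yet.
  Nia: 1 of 3 neighbours ≥ 1, becomes infected.
Round 3 — checking thresholds:
  Dee: 1 of 1 neighbours ≥ 1, becomes infected.
  Eli: 2 of 2 neighbours ≥ 2, becomes infected.
Round 4 — no new infections; cascade stops.

yes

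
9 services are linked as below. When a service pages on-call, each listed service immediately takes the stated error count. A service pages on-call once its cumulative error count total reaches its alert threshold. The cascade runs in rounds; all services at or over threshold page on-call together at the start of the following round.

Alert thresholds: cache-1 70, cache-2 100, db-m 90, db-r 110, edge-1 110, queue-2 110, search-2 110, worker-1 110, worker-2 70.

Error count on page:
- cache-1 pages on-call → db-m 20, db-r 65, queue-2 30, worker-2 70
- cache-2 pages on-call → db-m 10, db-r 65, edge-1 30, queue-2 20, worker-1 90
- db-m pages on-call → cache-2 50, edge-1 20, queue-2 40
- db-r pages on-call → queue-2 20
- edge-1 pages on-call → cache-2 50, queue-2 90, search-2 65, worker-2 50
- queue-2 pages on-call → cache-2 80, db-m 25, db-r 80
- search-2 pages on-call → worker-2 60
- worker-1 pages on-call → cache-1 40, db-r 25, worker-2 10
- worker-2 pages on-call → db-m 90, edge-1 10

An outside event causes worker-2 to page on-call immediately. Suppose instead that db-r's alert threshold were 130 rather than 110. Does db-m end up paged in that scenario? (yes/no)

yes

With db-r's alert threshold at 130:
Round 1 — worker-2 pages on-call (initial).
  db-m: +90 → 90 ≥ 90
  edge-1: +10 → 10 < 110
Round 2 — db-m pages on-call.
  cache-2: +50 → 50 < 100
  edge-1: +20 → 30 < 110
  queue-2: +40 → 40 < 110
No further pages.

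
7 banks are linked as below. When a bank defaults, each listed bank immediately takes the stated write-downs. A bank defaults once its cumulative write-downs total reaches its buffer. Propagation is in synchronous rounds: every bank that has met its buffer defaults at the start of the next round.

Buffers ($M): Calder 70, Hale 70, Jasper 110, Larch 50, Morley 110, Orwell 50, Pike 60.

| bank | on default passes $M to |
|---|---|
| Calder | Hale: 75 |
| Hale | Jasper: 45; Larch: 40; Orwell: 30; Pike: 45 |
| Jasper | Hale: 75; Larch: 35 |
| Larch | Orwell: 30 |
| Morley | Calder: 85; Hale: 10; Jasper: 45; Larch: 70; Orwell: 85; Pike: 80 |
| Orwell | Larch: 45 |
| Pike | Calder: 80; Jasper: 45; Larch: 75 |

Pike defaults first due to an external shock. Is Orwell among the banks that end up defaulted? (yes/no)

yes

Round 1 — Pike defaults (initial).
  Calder: +80 → 80 ≥ 70
  Jasper: +45 → 45 < 110
  Larch: +75 → 75 ≥ 50
Round 2 — Calder, Larch default.
  Hale: +75 → 75 ≥ 70
  Orwell: +30 → 30 < 50
Round 3 — Hale defaults.
  Jasper: +45 → 90 < 110
  Orwell: +30 → 60 ≥ 50
Round 4 — Orwell defaults.
No further defaults.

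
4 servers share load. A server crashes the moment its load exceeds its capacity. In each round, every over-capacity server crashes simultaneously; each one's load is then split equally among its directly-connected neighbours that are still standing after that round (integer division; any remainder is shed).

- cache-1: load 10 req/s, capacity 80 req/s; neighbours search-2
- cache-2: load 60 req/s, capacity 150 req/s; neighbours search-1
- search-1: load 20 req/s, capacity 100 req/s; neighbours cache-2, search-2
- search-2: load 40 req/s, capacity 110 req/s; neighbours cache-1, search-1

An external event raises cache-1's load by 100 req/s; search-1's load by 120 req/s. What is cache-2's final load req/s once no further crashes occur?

130

Round 1 — cache-1 at 110 > 80; search-1 at 140 > 100. cache-1, search-1 crash.
  cache-1 sheds 110 req/s to search-2: 110 each.
    search-2: 40+110 = 150 > 110
  search-1 sheds 140 req/s to cache-2, search-2: 70 each.
    cache-2: 60+70 = 130 ≤ 150
    search-2: 150+70 = 220 > 110
Round 2 — search-2 crashes.
  search-2 sheds 220 req/s: no online neighbours, lost.
No further crashes.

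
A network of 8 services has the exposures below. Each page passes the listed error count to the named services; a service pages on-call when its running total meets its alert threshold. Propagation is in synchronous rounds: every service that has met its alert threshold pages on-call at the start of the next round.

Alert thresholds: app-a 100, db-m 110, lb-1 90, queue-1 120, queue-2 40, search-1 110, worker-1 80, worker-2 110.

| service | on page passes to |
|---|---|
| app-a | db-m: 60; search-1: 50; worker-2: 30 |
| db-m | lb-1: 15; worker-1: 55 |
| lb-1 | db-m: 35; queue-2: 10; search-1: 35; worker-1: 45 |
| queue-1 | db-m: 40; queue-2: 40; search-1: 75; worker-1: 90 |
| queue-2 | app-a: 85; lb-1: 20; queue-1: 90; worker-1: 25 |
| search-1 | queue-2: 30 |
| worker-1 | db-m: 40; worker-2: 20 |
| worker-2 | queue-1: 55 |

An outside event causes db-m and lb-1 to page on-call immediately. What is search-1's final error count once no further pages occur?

Round 1 — db-m, lb-1 page on-call (initial).
  queue-2: +10 → 10 < 40
  search-1: +35 → 35 < 110
  worker-1: +55+45 → 100 ≥ 80
Round 2 — worker-1 pages on-call.
  worker-2: +20 → 20 < 110
No further pages.

35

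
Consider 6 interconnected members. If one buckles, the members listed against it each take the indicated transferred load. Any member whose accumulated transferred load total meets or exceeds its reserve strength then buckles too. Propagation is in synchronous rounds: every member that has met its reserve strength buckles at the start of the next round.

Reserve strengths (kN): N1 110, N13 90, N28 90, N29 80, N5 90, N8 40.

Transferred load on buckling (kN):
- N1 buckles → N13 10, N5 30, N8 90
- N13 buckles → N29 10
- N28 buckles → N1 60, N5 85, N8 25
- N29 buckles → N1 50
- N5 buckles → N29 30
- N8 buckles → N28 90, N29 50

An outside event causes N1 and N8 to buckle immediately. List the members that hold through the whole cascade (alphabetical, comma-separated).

N13

Round 1 — N1, N8 buckle (initial).
  N13: +10 → 10 < 90
  N28: +90 → 90 ≥ 90
  N29: +50 → 50 < 80
  N5: +30 → 30 < 90
Round 2 — N28 buckles.
  N5: +85 → 115 ≥ 90
Round 3 — N5 buckles.
  N29: +30 → 80 ≥ 80
Round 4 — N29 buckles.
No further bucklings.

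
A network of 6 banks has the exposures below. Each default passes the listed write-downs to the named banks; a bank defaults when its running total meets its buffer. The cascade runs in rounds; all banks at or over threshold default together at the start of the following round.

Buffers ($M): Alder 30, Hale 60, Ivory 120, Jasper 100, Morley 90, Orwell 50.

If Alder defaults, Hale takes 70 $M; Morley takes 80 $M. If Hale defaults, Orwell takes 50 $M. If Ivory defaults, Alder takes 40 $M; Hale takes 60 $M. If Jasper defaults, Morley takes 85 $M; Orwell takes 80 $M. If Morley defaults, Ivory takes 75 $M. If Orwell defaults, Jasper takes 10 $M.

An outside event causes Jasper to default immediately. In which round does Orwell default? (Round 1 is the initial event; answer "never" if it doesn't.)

Round 1 — Jasper defaults (initial).
  Morley: +85 → 85 < 90
  Orwell: +80 → 80 ≥ 50
Round 2 — Orwell defaults.
No further defaults.

2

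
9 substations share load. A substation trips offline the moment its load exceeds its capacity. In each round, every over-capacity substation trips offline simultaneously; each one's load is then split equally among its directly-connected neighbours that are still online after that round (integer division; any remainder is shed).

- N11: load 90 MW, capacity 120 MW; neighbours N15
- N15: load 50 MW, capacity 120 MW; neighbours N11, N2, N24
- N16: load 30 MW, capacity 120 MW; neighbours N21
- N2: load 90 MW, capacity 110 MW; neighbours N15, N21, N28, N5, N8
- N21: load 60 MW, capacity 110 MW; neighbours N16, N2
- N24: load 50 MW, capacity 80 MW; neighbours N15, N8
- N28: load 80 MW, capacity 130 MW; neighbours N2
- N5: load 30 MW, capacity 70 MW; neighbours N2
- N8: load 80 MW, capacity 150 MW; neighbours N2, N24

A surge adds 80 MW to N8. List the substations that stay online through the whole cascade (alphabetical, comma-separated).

N16, N21, N28

Round 1 — N8 at 160 > 150. N8 trips offline.
  N8 sheds 160 MW to N2, N24: 80 each.
    N2: 90+80 = 170 > 110
    N24: 50+80 = 130 > 80
Round 2 — N2, N24 trip offline.
  N2 sheds 170 MW to N15, N21, N28, N5: 42 each (2 lost).
    N15: 50+42 = 92 ≤ 120
    N21: 60+42 = 102 ≤ 110
    N28: 80+42 = 122 ≤ 130
    N5: 30+42 = 72 > 70
  N24 sheds 130 MW to N15: 130 each.
    N15: 92+130 = 222 > 120
Round 3 — N15, N5 trip offline.
  N15 sheds 222 MW to N11: 222 each.
    N11: 90+222 = 312 > 120
  N5 sheds 72 MW: no online neighbours, lost.
Round 4 — N11 trips offline.
  N11 sheds 312 MW: no online neighbours, lost.
No further trips.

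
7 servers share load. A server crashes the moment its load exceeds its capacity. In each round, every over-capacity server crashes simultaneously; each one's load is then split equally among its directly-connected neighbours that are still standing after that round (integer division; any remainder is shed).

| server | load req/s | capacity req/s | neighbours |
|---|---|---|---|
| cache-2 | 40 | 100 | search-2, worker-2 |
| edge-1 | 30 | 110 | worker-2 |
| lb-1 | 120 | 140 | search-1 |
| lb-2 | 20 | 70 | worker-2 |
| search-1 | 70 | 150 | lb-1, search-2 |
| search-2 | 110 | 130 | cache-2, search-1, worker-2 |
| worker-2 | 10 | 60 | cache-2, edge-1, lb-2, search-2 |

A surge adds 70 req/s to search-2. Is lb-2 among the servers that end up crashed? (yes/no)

Round 1 — search-2 at 180 > 130. search-2 crashes.
  search-2 sheds 180 req/s to cache-2, search-1, worker-2: 60 each.
    cache-2: 40+60 = 100 ≤ 100
    search-1: 70+60 = 130 ≤ 150
    worker-2: 10+60 = 70 > 60
Round 2 — worker-2 crashes.
  worker-2 sheds 70 req/s to cache-2, edge-1, lb-2: 23 each (1 lost).
    cache-2: 100+23 = 123 > 100
    edge-1: 30+23 = 53 ≤ 110
    lb-2: 20+23 = 43 ≤ 70
Round 3 — cache-2 crashes.
  cache-2 sheds 123 req/s: no online neighbours, lost.
No further crashes.

no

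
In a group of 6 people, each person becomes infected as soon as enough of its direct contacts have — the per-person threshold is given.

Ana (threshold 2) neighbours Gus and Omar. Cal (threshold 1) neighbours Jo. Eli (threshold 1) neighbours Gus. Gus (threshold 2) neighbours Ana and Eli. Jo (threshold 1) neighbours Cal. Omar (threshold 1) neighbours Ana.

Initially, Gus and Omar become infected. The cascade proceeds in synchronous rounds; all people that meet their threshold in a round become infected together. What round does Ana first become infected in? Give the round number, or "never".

Round 1 — Gus, Omar become infected (initial).
Round 2 — checking thresholds:
  Ana: 2 of 2 neighbours ≥ 2, becomes infected.
  Eli: 1 of 1 neighbours ≥ 1, becomes infected.
Round 3 — no new infections; cascade stops.

2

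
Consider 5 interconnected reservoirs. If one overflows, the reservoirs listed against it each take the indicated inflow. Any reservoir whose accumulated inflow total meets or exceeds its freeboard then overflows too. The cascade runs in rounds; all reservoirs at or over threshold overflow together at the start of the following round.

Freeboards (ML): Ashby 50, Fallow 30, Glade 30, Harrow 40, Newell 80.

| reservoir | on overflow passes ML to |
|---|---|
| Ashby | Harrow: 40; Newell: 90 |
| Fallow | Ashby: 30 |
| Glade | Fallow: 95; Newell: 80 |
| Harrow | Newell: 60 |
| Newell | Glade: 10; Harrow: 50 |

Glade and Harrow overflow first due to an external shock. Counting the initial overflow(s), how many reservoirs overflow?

Round 1 — Glade, Harrow overflow (initial).
  Fallow: +95 → 95 ≥ 30
  Newell: +80+60 → 140 ≥ 80
Round 2 — Fallow, Newell overflow.
  Ashby: +30 → 30 < 50
No further overflows.

4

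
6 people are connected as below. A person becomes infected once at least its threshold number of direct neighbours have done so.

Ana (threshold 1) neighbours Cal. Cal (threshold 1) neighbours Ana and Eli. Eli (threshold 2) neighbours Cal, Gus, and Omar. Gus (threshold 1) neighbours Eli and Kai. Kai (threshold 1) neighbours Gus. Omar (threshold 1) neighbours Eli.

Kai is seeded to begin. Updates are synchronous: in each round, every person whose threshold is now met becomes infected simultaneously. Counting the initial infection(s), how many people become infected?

Round 1 — Kai becomes infected (initial).
Round 2 — checking thresholds:
  Gus: 1 of 2 neighbours ≥ 1, becomes infected.
Round 3 — no new infections; cascade stops.

2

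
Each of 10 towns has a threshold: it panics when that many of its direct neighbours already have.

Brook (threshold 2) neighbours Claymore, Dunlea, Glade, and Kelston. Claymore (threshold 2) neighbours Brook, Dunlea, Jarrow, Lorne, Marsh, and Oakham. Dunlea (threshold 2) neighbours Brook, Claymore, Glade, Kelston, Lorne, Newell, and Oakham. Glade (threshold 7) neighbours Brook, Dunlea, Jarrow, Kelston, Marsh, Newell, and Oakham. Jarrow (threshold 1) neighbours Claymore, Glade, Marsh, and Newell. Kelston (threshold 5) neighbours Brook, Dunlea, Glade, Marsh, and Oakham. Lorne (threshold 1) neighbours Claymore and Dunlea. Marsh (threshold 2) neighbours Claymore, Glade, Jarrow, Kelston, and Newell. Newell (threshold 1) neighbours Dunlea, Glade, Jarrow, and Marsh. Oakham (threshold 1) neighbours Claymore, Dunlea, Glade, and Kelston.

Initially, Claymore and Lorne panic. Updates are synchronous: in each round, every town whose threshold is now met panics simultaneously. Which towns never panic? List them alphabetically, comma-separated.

Glade, Kelston

Round 1 — Claymore, Lorne panic (initial).
Round 2 — checking thresholds:
  Brook: 1 of 4 neighbours < 2, below threshold.
  Dunlea: 2 of 7 neighbours ≥ 2, panics.
  Jarrow: 1 of 4 neighbours ≥ 1, panics.
  Marsh: 1 of 5 neighbours < 2, below threshold.
  Oakham: 1 of 4 neighbours ≥ 1, panics.
Round 3 — checking thresholds:
  Brook: 2 of 4 neighbours ≥ 2, panics.
  Glade: 3 of 7 neighbours < 7, below threshold.
  Kelston: 2 of 5 neighbours < 5, below threshold.
  Marsh: 2 of 5 neighbours ≥ 2, panics.
  Newell: 2 of 4 neighbours ≥ 1, panics.
Round 4 — no new panics; cascade stops.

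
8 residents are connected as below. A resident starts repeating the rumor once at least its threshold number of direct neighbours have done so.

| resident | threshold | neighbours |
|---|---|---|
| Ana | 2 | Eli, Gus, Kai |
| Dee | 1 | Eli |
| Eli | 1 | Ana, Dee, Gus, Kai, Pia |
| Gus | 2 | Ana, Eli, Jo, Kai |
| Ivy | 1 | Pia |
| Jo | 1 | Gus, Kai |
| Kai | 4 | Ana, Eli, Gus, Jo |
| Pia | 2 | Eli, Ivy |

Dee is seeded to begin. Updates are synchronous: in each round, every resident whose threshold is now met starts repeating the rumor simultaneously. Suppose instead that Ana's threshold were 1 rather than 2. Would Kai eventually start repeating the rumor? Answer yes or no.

yes

With Ana's threshold at 1:
Round 1 — Dee starts repeating the rumor (initial).
Round 2 — checking thresholds:
  Eli: 1 of 5 neighbours ≥ 1, starts repeating the rumor.
Round 3 — checking thresholds:
  Ana: 1 of 3 neighbours ≥ 1, starts repeating the rumor.
  Gus: 1 of 4 neighbours < 2, below threshold.
  Kai: 1 of 4 neighbours < 4, below threshold.
  Pia: 1 of 2 neighbours < 2, below threshold.
Round 4 — checking thresholds:
  Gus: 2 of 4 neighbours ≥ 2, starts repeating the rumor.
  Kai: 2 of 4 neighbours < 4, below threshold.
  Pia: 1 of 2 neighbours < 2, below threshold.
Round 5 — checking thresholds:
  Jo: 1 of 2 neighbours ≥ 1, starts repeating the rumor.
  Kai: 3 of 4 neighbours < 4, below threshold.
  Pia: 1 of 2 neighbours < 2, below threshold.
Round 6 — checking thresholds:
  Kai: 4 of 4 neighbours ≥ 4, starts repeating the rumor.
  Pia: 1 of 2 neighbours < 2, below threshold.
Round 7 — no new spreads; cascade stops.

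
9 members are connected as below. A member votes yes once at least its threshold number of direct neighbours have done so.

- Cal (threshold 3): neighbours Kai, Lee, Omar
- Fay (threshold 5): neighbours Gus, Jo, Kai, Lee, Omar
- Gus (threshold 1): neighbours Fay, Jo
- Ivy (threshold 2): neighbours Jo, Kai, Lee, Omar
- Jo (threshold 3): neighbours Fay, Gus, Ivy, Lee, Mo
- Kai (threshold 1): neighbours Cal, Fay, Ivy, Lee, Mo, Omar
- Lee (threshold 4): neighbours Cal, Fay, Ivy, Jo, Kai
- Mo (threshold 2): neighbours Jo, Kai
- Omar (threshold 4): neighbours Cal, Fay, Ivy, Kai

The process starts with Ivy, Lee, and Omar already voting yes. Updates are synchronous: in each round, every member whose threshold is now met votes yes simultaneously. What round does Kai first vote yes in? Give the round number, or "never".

2

Round 1 — Ivy, Lee, Omar vote yes (initial).
Round 2 — checking thresholds:
  Cal: 2 of 3 neighbours < 3, not yet.
  Fay: 2 of 5 neighbours < 5, not yet.
  Jo: 2 of 5 neighbours < 3, not yet.
  Kai: 3 of 6 neighbours ≥ 1, votes yes.
Round 3 — checking thresholds:
  Cal: 3 of 3 neighbours ≥ 3, votes yes.
  Fay: 3 of 5 neighbours < 5, not yet.
  Jo: 2 of 5 neighbours < 3, not yet.
  Mo: 1 of 2 neighbours < 2, not yet.
Round 4 — no new yes votes; cascade stops.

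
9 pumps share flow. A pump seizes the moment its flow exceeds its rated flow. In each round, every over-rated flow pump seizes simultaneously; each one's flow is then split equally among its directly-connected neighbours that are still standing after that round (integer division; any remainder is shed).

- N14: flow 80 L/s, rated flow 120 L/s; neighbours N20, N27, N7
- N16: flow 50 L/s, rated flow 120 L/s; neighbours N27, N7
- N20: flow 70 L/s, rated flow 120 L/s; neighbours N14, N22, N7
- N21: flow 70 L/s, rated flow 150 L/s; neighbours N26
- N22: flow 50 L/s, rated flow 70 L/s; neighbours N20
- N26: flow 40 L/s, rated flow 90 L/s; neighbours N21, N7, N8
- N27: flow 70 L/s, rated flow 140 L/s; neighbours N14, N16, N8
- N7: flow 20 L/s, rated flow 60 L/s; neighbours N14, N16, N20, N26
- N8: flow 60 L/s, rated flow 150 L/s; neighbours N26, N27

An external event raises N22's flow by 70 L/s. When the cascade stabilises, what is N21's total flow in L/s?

118

Round 1 — N22 at 120 > 70. N22 seizes.
  N22 sheds 120 L/s to N20: 120 each.
    N20: 70+120 = 190 > 120
Round 2 — N20 seizes.
  N20 sheds 190 L/s to N14, N7: 95 each.
    N14: 80+95 = 175 > 120
    N7: 20+95 = 115 > 60
Round 3 — N14, N7 seize.
  N14 sheds 175 L/s to N27: 175 each.
    N27: 70+175 = 245 > 140
  N7 sheds 115 L/s to N16, N26: 57 each (1 lost).
    N16: 50+57 = 107 ≤ 120
    N26: 40+57 = 97 > 90
Round 4 — N26, N27 seize.
  N26 sheds 97 L/s to N21, N8: 48 each (1 lost).
    N21: 70+48 = 118 ≤ 150
    N8: 60+48 = 108 ≤ 150
  N27 sheds 245 L/s to N16, N8: 122 each (1 lost).
    N16: 107+122 = 229 > 120
    N8: 108+122 = 230 > 150
Round 5 — N16, N8 seize.
  N16 sheds 229 L/s: no online neighbours, lost.
  N8 sheds 230 L/s: no online neighbours, lost.
No further seizures.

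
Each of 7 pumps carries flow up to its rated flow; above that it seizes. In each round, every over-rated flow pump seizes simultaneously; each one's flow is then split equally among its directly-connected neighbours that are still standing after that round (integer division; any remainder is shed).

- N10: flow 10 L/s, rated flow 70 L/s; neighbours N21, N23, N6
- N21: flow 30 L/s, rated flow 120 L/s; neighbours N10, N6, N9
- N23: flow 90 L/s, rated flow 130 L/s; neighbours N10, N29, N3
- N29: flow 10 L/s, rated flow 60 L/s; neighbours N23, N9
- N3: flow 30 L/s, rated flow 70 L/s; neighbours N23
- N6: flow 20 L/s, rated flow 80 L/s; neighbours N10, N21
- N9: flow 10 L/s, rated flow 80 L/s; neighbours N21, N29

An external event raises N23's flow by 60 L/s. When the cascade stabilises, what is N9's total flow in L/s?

10

Round 1 — N23 at 150 > 130. N23 seizes.
  N23 sheds 150 L/s to N10, N29, N3: 50 each.
    N10: 10+50 = 60 ≤ 70
    N29: 10+50 = 60 ≤ 60
    N3: 30+50 = 80 > 70
Round 2 — N3 seizes.
  N3 sheds 80 L/s: no online neighbours, lost.
No further seizures.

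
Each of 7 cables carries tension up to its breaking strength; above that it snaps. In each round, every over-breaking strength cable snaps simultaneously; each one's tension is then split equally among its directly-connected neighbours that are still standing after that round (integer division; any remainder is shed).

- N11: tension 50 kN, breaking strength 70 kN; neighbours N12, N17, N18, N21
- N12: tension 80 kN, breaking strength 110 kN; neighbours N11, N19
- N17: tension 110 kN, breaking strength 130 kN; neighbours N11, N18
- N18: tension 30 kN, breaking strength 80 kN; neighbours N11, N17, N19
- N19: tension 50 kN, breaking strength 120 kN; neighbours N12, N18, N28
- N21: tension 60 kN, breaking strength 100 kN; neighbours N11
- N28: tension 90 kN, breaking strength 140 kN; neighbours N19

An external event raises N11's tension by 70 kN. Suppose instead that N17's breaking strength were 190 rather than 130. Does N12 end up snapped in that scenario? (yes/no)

no

With N17's breaking strength at 190:
Round 1 — N11 at 120 > 70. N11 snaps.
  N11 sheds 120 kN to N12, N17, N18, N21: 30 each.
    N12: 80+30 = 110 ≤ 110
    N17: 110+30 = 140 ≤ 190
    N18: 30+30 = 60 ≤ 80
    N21: 60+30 = 90 ≤ 100
No further breaks.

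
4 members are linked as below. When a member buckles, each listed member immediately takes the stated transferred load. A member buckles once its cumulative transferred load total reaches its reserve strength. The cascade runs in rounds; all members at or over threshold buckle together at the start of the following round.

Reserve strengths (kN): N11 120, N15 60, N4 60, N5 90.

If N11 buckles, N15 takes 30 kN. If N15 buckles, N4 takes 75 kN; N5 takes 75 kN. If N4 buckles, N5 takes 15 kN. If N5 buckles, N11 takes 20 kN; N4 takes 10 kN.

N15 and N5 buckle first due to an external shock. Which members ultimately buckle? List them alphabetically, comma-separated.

N15, N4, N5

Round 1 — N15, N5 buckle (initial).
  N11: +20 → 20 < 120
  N4: +75+10 → 85 ≥ 60
Round 2 — N4 buckles.
No further bucklings.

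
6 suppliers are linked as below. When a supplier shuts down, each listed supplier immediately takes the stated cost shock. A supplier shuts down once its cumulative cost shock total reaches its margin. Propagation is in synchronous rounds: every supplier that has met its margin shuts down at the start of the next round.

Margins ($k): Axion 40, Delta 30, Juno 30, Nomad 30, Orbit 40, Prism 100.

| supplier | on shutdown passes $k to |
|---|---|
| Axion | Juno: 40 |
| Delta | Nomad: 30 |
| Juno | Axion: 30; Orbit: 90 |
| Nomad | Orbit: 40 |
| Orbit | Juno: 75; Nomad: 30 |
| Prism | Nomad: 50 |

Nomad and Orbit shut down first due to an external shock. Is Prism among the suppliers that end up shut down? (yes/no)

Round 1 — Nomad, Orbit shut down (initial).
  Juno: +75 → 75 ≥ 30
Round 2 — Juno shuts down.
  Axion: +30 → 30 < 40
No further shutdowns.

no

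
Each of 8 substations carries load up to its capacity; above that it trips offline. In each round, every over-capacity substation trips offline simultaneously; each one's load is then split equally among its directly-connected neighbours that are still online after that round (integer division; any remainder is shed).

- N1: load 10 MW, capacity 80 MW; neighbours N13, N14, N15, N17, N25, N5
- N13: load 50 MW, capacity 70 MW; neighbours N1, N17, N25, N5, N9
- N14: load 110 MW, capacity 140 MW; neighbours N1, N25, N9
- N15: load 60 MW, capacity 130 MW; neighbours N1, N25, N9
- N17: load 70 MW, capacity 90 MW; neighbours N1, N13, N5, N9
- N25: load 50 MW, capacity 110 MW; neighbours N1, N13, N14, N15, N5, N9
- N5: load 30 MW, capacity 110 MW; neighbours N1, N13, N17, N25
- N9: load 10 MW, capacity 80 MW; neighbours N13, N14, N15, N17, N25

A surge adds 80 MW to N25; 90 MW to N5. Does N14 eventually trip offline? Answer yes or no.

yes

Round 1 — N25 at 130 > 110; N5 at 120 > 110. N25, N5 trip offline.
  N25 sheds 130 MW to N1, N13, N14, N15, N9: 26 each.
    N1: 10+26 = 36 ≤ 80
    N13: 50+26 = 76 > 70
    N14: 110+26 = 136 ≤ 140
    N15: 60+26 = 86 ≤ 130
    N9: 10+26 = 36 ≤ 80
  N5 sheds 120 MW to N1, N13, N17: 40 each.
    N1: 36+40 = 76 ≤ 80
    N13: 76+40 = 116 > 70
    N17: 70+40 = 110 > 90
Round 2 — N13, N17 trip offline.
  N13 sheds 116 MW to N1, N9: 58 each.
    N1: 76+58 = 134 > 80
    N9: 36+58 = 94 > 80
  N17 sheds 110 MW to N1, N9: 55 each.
    N1: 134+55 = 189 > 80
    N9: 94+55 = 149 > 80
Round 3 — N1, N9 trip offline.
  N1 sheds 189 MW to N14, N15: 94 each (1 lost).
    N14: 136+94 = 230 > 140
    N15: 86+94 = 180 > 130
  N9 sheds 149 MW to N14, N15: 74 each (1 lost).
    N14: 230+74 = 304 > 140
    N15: 180+74 = 254 > 130
Round 4 — N14, N15 trip offline.
  N14 sheds 304 MW: no online neighbours, lost.
  N15 sheds 254 MW: no online neighbours, lost.
No further trips.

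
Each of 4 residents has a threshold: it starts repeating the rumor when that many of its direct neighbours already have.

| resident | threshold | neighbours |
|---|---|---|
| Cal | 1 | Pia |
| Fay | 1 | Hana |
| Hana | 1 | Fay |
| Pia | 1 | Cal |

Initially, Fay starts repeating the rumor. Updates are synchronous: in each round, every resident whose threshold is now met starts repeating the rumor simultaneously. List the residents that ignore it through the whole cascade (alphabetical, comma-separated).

Round 1 — Fay starts repeating the rumor (initial).
Round 2 — checking thresholds:
  Hana: 1 of 1 neighbours ≥ 1, starts repeating the rumor.
Round 3 — no new spreads; cascade stops.

Cal, Pia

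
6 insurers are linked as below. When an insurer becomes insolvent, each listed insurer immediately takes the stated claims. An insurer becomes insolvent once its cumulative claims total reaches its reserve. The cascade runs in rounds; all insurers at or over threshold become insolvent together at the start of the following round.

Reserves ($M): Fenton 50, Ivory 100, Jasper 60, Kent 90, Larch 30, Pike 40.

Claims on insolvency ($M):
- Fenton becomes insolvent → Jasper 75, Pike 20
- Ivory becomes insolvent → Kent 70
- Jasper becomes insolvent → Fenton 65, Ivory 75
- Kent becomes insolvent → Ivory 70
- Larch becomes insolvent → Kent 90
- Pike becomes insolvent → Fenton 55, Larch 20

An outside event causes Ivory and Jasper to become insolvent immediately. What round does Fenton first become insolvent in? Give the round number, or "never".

Round 1 — Ivory, Jasper become insolvent (initial).
  Fenton: +65 → 65 ≥ 50
  Kent: +70 → 70 < 90
Round 2 — Fenton becomes insolvent.
  Pike: +20 → 20 < 40
No further insolvencies.

2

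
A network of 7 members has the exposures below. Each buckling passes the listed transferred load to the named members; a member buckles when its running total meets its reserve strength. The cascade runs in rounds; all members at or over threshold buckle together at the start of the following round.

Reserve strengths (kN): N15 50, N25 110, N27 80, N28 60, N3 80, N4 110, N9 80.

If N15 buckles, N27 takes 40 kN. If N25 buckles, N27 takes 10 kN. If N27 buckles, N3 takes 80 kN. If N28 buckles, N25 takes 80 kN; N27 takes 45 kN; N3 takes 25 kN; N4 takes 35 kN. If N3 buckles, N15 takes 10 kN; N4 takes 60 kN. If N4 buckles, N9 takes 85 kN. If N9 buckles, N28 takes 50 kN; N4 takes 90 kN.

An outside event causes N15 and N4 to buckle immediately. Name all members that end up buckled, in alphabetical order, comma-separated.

N15, N4, N9

Round 1 — N15, N4 buckle (initial).
  N27: +40 → 40 < 80
  N9: +85 → 85 ≥ 80
Round 2 — N9 buckles.
  N28: +50 → 50 < 60
No further bucklings.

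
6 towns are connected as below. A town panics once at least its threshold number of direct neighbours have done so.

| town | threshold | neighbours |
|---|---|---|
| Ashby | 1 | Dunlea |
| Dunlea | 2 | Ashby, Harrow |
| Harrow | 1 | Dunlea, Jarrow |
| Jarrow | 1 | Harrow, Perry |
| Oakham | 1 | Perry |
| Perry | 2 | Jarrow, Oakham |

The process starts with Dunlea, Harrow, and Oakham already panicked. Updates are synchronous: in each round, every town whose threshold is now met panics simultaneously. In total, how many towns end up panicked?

Round 1 — Dunlea, Harrow, Oakham panic (initial).
Round 2 — checking thresholds:
  Ashby: 1 of 1 neighbours ≥ 1, panics.
  Jarrow: 1 of 2 neighbours ≥ 1, panics.
  Perry: 1 of 2 neighbours < 2, holds.
Round 3 — checking thresholds:
  Perry: 2 of 2 neighbours ≥ 2, panics.
Round 4 — no new panics; cascade stops.

6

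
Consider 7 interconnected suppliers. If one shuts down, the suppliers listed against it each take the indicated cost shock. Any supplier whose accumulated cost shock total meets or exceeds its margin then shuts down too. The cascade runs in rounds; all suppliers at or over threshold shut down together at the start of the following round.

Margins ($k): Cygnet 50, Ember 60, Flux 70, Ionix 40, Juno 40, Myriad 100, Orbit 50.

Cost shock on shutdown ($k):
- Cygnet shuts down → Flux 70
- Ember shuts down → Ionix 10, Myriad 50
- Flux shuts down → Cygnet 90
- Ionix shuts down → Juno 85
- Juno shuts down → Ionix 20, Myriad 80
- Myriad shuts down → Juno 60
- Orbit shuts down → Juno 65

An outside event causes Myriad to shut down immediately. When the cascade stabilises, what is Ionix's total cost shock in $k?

Round 1 — Myriad shuts down (initial).
  Juno: +60 → 60 ≥ 40
Round 2 — Juno shuts down.
  Ionix: +20 → 20 < 40
No further shutdowns.

20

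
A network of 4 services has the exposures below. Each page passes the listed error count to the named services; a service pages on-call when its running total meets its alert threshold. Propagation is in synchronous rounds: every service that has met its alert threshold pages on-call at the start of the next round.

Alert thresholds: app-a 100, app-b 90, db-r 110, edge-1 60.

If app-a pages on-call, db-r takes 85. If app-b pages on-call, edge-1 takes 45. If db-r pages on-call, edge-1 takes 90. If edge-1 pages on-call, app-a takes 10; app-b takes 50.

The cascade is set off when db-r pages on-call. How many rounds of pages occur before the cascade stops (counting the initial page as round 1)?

Round 1 — db-r pages on-call (initial).
  edge-1: +90 → 90 ≥ 60
Round 2 — edge-1 pages on-call.
  app-a: +10 → 10 < 100
  app-b: +50 → 50 < 90
No further pages.

2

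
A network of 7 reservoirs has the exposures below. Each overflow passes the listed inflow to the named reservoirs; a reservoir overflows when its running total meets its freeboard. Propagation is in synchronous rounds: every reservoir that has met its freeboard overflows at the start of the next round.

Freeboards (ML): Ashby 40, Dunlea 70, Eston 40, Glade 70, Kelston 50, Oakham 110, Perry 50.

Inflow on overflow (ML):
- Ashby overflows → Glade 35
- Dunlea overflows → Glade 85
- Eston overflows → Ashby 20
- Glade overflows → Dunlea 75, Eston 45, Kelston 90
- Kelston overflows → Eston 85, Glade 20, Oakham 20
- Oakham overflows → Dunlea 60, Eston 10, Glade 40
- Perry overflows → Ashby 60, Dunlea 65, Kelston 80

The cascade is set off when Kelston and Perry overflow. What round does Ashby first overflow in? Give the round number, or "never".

2

Round 1 — Kelston, Perry overflow (initial).
  Ashby: +60 → 60 ≥ 40
  Dunlea: +65 → 65 < 70
  Eston: +85 → 85 ≥ 40
  Glade: +20 → 20 < 70
  Oakham: +20 → 20 < 110
Round 2 — Ashby, Eston overflow.
  Glade: +35 → 55 < 70
No further overflows.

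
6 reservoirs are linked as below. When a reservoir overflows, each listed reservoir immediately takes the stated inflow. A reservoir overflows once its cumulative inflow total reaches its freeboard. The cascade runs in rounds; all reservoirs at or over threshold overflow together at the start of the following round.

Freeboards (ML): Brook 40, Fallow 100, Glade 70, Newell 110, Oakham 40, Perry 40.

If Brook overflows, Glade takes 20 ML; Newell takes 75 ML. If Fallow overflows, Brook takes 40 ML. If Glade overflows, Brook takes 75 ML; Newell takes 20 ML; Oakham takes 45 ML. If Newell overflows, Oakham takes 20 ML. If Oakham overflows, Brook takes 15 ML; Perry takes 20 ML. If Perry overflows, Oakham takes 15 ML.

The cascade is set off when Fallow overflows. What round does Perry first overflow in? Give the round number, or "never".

never

Round 1 — Fallow overflows (initial).
  Brook: +40 → 40 ≥ 40
Round 2 — Brook overflows.
  Glade: +20 → 20 < 70
  Newell: +75 → 75 < 110
No further overflows.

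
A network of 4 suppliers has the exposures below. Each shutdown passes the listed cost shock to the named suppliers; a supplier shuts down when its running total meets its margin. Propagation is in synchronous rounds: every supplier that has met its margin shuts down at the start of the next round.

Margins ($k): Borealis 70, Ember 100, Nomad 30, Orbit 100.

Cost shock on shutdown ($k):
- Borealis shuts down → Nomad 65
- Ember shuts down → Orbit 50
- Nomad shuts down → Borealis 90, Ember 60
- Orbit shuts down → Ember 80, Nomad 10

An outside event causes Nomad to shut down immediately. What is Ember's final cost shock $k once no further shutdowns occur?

Round 1 — Nomad shuts down (initial).
  Borealis: +90 → 90 ≥ 70
  Ember: +60 → 60 < 100
Round 2 — Borealis shuts down.
No further shutdowns.

60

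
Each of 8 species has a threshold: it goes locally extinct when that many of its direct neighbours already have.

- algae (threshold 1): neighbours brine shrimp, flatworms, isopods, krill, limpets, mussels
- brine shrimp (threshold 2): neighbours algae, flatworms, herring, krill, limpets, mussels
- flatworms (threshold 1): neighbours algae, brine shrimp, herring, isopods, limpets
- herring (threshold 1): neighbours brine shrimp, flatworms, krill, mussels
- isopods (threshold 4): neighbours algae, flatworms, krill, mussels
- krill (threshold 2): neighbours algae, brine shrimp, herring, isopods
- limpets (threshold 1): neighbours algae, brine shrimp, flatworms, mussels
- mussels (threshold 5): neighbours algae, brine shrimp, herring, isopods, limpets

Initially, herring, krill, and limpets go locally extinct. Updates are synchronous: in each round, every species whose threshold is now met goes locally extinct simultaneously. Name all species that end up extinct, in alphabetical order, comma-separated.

algae, brine shrimp, flatworms, herring, krill, limpets

Round 1 — herring, krill, limpets go locally extinct (initial).
Round 2 — checking thresholds:
  algae: 2 of 6 neighbours ≥ 1, goes locally extinct.
  brine shrimp: 3 of 6 neighbours ≥ 2, goes locally extinct.
  flatworms: 2 of 5 neighbours ≥ 1, goes locally extinct.
  isopods: 1 of 4 neighbours < 4, not yet.
  mussels: 2 of 5 neighbours < 5, not yet.
Round 3 — no new extinctions; cascade stops.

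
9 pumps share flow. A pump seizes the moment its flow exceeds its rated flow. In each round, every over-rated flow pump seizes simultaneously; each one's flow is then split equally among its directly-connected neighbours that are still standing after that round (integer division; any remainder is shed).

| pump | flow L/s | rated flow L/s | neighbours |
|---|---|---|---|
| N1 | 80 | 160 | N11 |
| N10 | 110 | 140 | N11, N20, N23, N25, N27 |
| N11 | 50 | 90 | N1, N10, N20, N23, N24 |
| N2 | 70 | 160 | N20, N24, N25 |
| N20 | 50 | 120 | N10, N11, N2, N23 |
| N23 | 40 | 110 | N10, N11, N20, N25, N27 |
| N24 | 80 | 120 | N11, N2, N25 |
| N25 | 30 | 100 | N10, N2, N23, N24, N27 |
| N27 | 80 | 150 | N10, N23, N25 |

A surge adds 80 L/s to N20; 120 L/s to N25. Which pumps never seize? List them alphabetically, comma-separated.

N1

Round 1 — N20 at 130 > 120; N25 at 150 > 100. N20, N25 seize.
  N20 sheds 130 L/s to N10, N11, N2, N23: 32 each (2 lost).
    N10: 110+32 = 142 > 140
    N11: 50+32 = 82 ≤ 90
    N2: 70+32 = 102 ≤ 160
    N23: 40+32 = 72 ≤ 110
  N25 sheds 150 L/s to N10, N2, N23, N24, N27: 30 each.
    N10: 142+30 = 172 > 140
    N2: 102+30 = 132 ≤ 160
    N23: 72+30 = 102 ≤ 110
    N24: 80+30 = 110 ≤ 120
    N27: 80+30 = 110 ≤ 150
Round 2 — N10 seizes.
  N10 sheds 172 L/s to N11, N23, N27: 57 each (1 lost).
    N11: 82+57 = 139 > 90
    N23: 102+57 = 159 > 110
    N27: 110+57 = 167 > 150
Round 3 — N11, N23, N27 seize.
  N11 sheds 139 L/s to N1, N24: 69 each (1 lost).
    N1: 80+69 = 149 ≤ 160
    N24: 110+69 = 179 > 120
  N23 sheds 159 L/s: no online neighbours, lost.
  N27 sheds 167 L/s: no online neighbours, lost.
Round 4 — N24 seizes.
  N24 sheds 179 L/s to N2: 179 each.
    N2: 132+179 = 311 > 160
Round 5 — N2 seizes.
  N2 sheds 311 L/s: no online neighbours, lost.
No further seizures.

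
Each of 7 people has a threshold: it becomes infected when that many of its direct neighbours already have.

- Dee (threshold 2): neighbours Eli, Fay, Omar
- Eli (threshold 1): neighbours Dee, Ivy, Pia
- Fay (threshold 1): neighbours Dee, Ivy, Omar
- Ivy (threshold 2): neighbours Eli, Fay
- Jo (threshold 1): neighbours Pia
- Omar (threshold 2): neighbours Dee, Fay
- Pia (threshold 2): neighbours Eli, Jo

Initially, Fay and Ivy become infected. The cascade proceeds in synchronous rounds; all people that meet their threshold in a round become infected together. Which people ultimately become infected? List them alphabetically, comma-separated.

Dee, Eli, Fay, Ivy, Omar

Round 1 — Fay, Ivy become infected (initial).
Round 2 — checking thresholds:
  Dee: 1 of 3 neighbours < 2, below threshold.
  Eli: 1 of 3 neighbours ≥ 1, becomes infected.
  Omar: 1 of 2 neighbours < 2, below threshold.
Round 3 — checking thresholds:
  Dee: 2 of 3 neighbours ≥ 2, becomes infected.
  Omar: 1 of 2 neighbours < 2, below threshold.
  Pia: 1 of 2 neighbours < 2, below threshold.
Round 4 — checking thresholds:
  Omar: 2 of 2 neighbours ≥ 2, becomes infected.
  Pia: 1 of 2 neighbours < 2, below threshold.
Round 5 — no new infections; cascade stops.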